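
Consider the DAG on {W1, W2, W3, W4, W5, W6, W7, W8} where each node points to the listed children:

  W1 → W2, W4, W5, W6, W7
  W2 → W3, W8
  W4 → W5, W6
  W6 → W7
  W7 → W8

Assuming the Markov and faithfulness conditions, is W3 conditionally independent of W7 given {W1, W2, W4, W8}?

Enumerating the 5 paths from W3 to W7 and testing each for blocking by {W1, W2, W4, W8}:
Path 1: W3 ← W2 ← W1 → W4 → W6 → W7
  W2 is a chain here and W2 is conditioned on, so the path is blocked at W2.
Path 2: W3 ← W2 ← W1 → W6 → W7
  W2 is a chain here and W2 is conditioned on, so the path is blocked at W2.
Path 3: W3 ← W2 ← W1 → W7
  W2 is a chain here and W2 is conditioned on, so the path is blocked at W2.
Path 4: W3 ← W2 ← W1 → W5 ← W4 → W6 → W7
  W2 is a chain here and W2 is conditioned on, so the path is blocked at W2.
Path 5: W3 ← W2 → W8 ← W7
  W2 is a fork here and W2 is conditioned on, so the path is blocked at W2.
Every path is blocked, so W3 and W7 are d-separated given {W1, W2, W4, W8}.

Yes — W3 and W7 are d-separated given {W1, W2, W4, W8}.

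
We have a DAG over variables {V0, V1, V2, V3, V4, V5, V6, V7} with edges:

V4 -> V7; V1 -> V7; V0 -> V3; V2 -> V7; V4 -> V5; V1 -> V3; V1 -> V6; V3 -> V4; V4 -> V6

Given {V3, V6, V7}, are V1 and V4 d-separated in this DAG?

There are 3 undirected paths between V1 and V4; checking each against the conditioning set {V3, V6, V7}:
Path 1: V1 → V3 → V4
  V3 is a chain here and V3 is conditioned on, so the path is blocked at V3.
Path 2: V1 → V6 ← V4
  V6 is a collider and V6 is conditioned on, which opens it — no node blocks this path, so it is active.
Path 3: V1 → V7 ← V4
  V7 is a collider and V7 is conditioned on, which opens it — no node blocks this path, so it is active.
Because an active path exists, V1 and V4 are not d-separated.

No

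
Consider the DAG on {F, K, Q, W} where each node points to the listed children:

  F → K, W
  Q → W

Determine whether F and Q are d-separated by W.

No

The only undirected path from F to Q is:
  1. F → W ← Q — W:collider[open] ⇒ active
Because an active path exists, F and Q are not d-separated.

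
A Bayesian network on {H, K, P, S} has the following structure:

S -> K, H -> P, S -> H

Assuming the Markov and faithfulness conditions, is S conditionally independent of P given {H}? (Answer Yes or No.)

Yes

The only undirected path from S to P is:
Path 1: S → H → P
  H is a chain here and H is conditioned on, so the path is blocked at H.
All paths are blocked; S ⊥ P | {H} holds.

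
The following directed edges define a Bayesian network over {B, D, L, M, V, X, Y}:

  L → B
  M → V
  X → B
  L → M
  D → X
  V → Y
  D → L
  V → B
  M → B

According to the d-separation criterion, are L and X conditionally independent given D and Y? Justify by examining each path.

There are 4 undirected paths between L and X; checking each against the conditioning set {D, Y}:
Path 1: L → M → B ← X
  B is a collider here and neither B nor any of its descendants is conditioned on, so the collider stays closed — the path is blocked at B.
Path 2: L → M → V → B ← X
  B is a collider here and neither B nor any of its descendants is conditioned on, so the collider stays closed — the path is blocked at B.
Path 3: L → B ← X
  B is a collider here and neither B nor any of its descendants is conditioned on, so the collider stays closed — the path is blocked at B.
Path 4: L ← D → X
  D is a fork here and D is conditioned on, so the path is blocked at D.
Every path is blocked, so L and X are d-separated given {D, Y}.

Yes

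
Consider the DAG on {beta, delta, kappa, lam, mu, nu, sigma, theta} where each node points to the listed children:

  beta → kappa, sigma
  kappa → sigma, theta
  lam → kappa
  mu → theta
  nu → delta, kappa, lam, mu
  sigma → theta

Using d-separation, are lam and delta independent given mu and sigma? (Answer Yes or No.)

We examine all 5 paths between lam and delta:
Path 1: lam ← nu → delta
  nu is a fork and nu is not conditioned on — no node blocks this path, so it is active.
Path 2: lam → kappa → theta ← mu ← nu → delta
  theta is a collider here and neither theta nor any of its descendants is conditioned on, so the collider stays closed — the path is blocked at theta.
Path 3: lam → kappa ← nu → delta
  kappa is a collider and its descendant sigma is conditioned on, which opens it; nu is a fork and nu is not conditioned on — no node blocks this path, so it is active.
Path 4: lam → kappa → sigma → theta ← mu ← nu → delta
  sigma is a chain here and sigma is conditioned on, so the path is blocked at sigma.
Path 5: lam → kappa ← beta → sigma → theta ← mu ← nu → delta
  sigma is a chain here and sigma is conditioned on, so the path is blocked at sigma.
Since the path lam ← nu → delta is active, lam and delta are not d-separated given {mu, sigma}.

No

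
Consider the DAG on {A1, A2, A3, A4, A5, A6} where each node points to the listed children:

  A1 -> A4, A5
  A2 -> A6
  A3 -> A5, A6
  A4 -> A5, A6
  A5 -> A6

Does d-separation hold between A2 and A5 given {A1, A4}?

Yes

Enumerating the 4 paths from A2 to A5 and testing each for blocking by {A1, A4}:
Path 1: A2 → A6 ← A4 ← A1 → A5
  A6 is a collider here and neither A6 nor any of its descendants is conditioned on, so the collider stays closed — the path is blocked at A6.
Path 2: A2 → A6 ← A4 → A5
  A6 is a collider here and neither A6 nor any of its descendants is conditioned on, so the collider stays closed — the path is blocked at A6.
Path 3: A2 → A6 ← A3 → A5
  A6 is a collider here and neither A6 nor any of its descendants is conditioned on, so the collider stays closed — the path is blocked at A6.
Path 4: A2 → A6 ← A5
  A6 is a collider here and neither A6 nor any of its descendants is conditioned on, so the collider stays closed — the path is blocked at A6.
Every path is blocked, so A2 and A5 are d-separated given {A1, A4}.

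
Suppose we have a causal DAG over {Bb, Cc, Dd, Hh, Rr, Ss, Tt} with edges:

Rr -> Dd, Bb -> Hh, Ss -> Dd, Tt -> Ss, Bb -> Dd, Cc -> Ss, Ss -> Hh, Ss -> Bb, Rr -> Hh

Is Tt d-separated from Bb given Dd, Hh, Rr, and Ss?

Yes — Tt and Bb are d-separated given {Dd, Hh, Rr, Ss}.

Enumerating the 5 paths from Tt to Bb and testing each for blocking by {Dd, Hh, Rr, Ss}:
Path 1: Tt → Ss → Bb
  Ss is a chain here and Ss is conditioned on, so the path is blocked at Ss.
Path 2: Tt → Ss → Hh ← Bb
  Ss is a chain here and Ss is conditioned on, so the path is blocked at Ss.
Path 3: Tt → Ss → Hh ← Rr → Dd ← Bb
  Ss is a chain here and Ss is conditioned on, so the path is blocked at Ss.
Path 4: Tt → Ss → Dd ← Bb
  Ss is a chain here and Ss is conditioned on, so the path is blocked at Ss.
Path 5: Tt → Ss → Dd ← Rr → Hh ← Bb
  Ss is a chain here and Ss is conditioned on, so the path is blocked at Ss.
Every path is blocked, so Tt and Bb are d-separated given {Dd, Hh, Rr, Ss}.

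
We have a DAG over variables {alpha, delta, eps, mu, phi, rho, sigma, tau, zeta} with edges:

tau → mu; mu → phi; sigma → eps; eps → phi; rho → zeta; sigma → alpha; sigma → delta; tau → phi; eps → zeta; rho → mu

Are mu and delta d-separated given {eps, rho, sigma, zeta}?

Yes

There are 3 undirected paths between mu and delta; checking each against the conditioning set {eps, rho, sigma, zeta}:
  1. mu ← rho → zeta ← eps ← sigma → delta — rho:fork[blocks]; zeta:collider[open]; eps:chain[blocks]; sigma:fork[blocks] ⇒ blocked
  2. mu ← tau → phi ← eps ← sigma → delta — tau:fork[open]; phi:collider[blocks]; eps:chain[blocks]; sigma:fork[blocks] ⇒ blocked
  3. mu → phi ← eps ← sigma → delta — phi:collider[blocks]; eps:chain[blocks]; sigma:fork[blocks] ⇒ blocked
Since every path is blocked, d-separation holds.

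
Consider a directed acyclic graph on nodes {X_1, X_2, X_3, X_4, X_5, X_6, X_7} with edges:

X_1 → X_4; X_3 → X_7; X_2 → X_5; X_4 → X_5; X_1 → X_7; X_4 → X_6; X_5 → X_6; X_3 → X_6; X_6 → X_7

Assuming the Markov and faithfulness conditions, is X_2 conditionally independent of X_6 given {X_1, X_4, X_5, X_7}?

Yes

We examine all 4 paths between X_2 and X_6:
Path 1: X_2 → X_5 → X_6
  X_5 is a chain here and X_5 is conditioned on, so the path is blocked at X_5.
Path 2: X_2 → X_5 ← X_4 → X_6
  X_4 is a fork here and X_4 is conditioned on, so the path is blocked at X_4.
Path 3: X_2 → X_5 ← X_4 ← X_1 → X_7 ← X_6
  X_4 is a chain here and X_4 is conditioned on, so the path is blocked at X_4.
Path 4: X_2 → X_5 ← X_4 ← X_1 → X_7 ← X_3 → X_6
  X_4 is a chain here and X_4 is conditioned on, so the path is blocked at X_4.
All paths are blocked; X_2 ⊥ X_6 | {X_1, X_4, X_5, X_7} holds.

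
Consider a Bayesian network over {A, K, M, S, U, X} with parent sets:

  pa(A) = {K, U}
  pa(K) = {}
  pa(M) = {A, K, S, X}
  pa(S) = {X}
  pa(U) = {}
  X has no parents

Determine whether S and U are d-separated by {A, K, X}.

Enumerating the 4 paths from S to U and testing each for blocking by {A, K, X}:
Path 1: S → M ← A ← U
  M is a collider here and neither M nor any of its descendants is conditioned on, so the collider stays closed — the path is blocked at M.
Path 2: S → M ← K → A ← U
  M is a collider here and neither M nor any of its descendants is conditioned on, so the collider stays closed — the path is blocked at M.
Path 3: S ← X → M ← A ← U
  X is a fork here and X is conditioned on, so the path is blocked at X.
Path 4: S ← X → M ← K → A ← U
  X is a fork here and X is conditioned on, so the path is blocked at X.
Since every path is blocked, d-separation holds.

Yes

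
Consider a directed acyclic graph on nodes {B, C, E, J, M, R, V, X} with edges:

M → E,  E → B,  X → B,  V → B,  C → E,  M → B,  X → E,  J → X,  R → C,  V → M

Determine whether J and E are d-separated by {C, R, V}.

4 paths connect J and E; each must be blocked for d-separation to hold:
Path 1: J → X → E
  X is a chain and X is not conditioned on — no node blocks this path, so it is active.
Path 2: J → X → B ← M → E
  B is a collider here and neither B nor any of its descendants is conditioned on, so the collider stays closed — the path is blocked at B.
Path 3: J → X → B ← V → M → E
  B is a collider here and neither B nor any of its descendants is conditioned on, so the collider stays closed — the path is blocked at B.
Path 4: J → X → B ← E
  B is a collider here and neither B nor any of its descendants is conditioned on, so the collider stays closed — the path is blocked at B.
Because an active path exists, J and E are not d-separated.

No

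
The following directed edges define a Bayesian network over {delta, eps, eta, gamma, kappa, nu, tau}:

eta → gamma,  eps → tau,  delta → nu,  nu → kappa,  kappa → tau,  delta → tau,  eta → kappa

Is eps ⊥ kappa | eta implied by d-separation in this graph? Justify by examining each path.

Yes

There are 2 undirected paths between eps and kappa; checking each against the conditioning set {eta}:
Path 1: eps → tau ← kappa
  tau is a collider here and neither tau nor any of its descendants is conditioned on, so the collider stays closed — the path is blocked at tau.
Path 2: eps → tau ← delta → nu → kappa
  tau is a collider here and neither tau nor any of its descendants is conditioned on, so the collider stays closed — the path is blocked at tau.
Since every path is blocked, d-separation holds.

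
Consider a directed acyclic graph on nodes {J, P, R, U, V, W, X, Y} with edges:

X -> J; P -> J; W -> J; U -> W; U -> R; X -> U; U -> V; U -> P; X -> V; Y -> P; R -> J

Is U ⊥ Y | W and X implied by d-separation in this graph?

We examine all 5 paths between U and Y:
Path 1: U ← X → J ← P ← Y
  X is a fork here and X is conditioned on, so the path is blocked at X.
Path 2: U → P ← Y
  P is a collider here and neither P nor any of its descendants is conditioned on, so the collider stays closed — the path is blocked at P.
Path 3: U → V ← X → J ← P ← Y
  V is a collider here and neither V nor any of its descendants is conditioned on, so the collider stays closed — the path is blocked at V.
Path 4: U → W → J ← P ← Y
  W is a chain here and W is conditioned on, so the path is blocked at W.
Path 5: U → R → J ← P ← Y
  J is a collider here and neither J nor any of its descendants is conditioned on, so the collider stays closed — the path is blocked at J.
Since every path is blocked, d-separation holds.

Yes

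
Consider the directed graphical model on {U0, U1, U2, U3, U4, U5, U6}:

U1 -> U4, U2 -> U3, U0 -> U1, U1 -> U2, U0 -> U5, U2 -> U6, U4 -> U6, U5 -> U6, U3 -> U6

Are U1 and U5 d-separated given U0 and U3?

Yes — U1 and U5 are d-separated given {U0, U3}.

4 paths connect U1 and U5; each must be blocked for d-separation to hold:
  1. U1 → U2 → U3 → U6 ← U5 — U2:chain[open]; U3:chain[blocks]; U6:collider[blocks] ⇒ blocked
  2. U1 → U2 → U6 ← U5 — U2:chain[open]; U6:collider[blocks] ⇒ blocked
  3. U1 ← U0 → U5 — U0:fork[blocks] ⇒ blocked
  4. U1 → U4 → U6 ← U5 — U4:chain[open]; U6:collider[blocks] ⇒ blocked
Every path is blocked, so U1 and U5 are d-separated given {U0, U3}.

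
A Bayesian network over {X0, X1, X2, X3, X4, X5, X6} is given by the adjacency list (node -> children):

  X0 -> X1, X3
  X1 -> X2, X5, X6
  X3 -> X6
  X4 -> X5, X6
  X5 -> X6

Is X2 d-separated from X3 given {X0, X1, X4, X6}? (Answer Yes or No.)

Yes

4 paths connect X2 and X3; each must be blocked for d-separation to hold:
  1. X2 ← X1 → X5 → X6 ← X3 — X1:fork[blocks]; X5:chain[open]; X6:collider[open] ⇒ blocked
  2. X2 ← X1 → X5 ← X4 → X6 ← X3 — X1:fork[blocks]; X5:collider[open]; X4:fork[blocks]; X6:collider[open] ⇒ blocked
  3. X2 ← X1 ← X0 → X3 — X1:chain[blocks]; X0:fork[blocks] ⇒ blocked
  4. X2 ← X1 → X6 ← X3 — X1:fork[blocks]; X6:collider[open] ⇒ blocked
All paths are blocked; X2 ⊥ X3 | {X0, X1, X4, X6} holds.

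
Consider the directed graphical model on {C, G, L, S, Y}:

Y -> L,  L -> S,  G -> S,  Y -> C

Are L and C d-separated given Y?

Yes

The only undirected path from L to C is:
  1. L ← Y → C — Y:fork[blocks] ⇒ blocked
All paths are blocked; L ⊥ C | {Y} holds.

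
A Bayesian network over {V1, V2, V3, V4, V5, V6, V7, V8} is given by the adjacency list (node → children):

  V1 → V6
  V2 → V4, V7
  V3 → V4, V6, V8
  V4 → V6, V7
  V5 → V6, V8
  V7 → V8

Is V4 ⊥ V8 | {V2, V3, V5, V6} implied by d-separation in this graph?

No

We examine all 6 paths between V4 and V8:
Path 1: V4 ← V2 → V7 → V8
  V2 is a fork here and V2 is conditioned on, so the path is blocked at V2.
Path 2: V4 → V7 → V8
  V7 is a chain and V7 is not conditioned on — no node blocks this path, so it is active.
Path 3: V4 → V6 ← V5 → V8
  V5 is a fork here and V5 is conditioned on, so the path is blocked at V5.
Path 4: V4 → V6 ← V3 → V8
  V3 is a fork here and V3 is conditioned on, so the path is blocked at V3.
Path 5: V4 ← V3 → V6 ← V5 → V8
  V3 is a fork here and V3 is conditioned on, so the path is blocked at V3.
Path 6: V4 ← V3 → V8
  V3 is a fork here and V3 is conditioned on, so the path is blocked at V3.
Because an active path exists, V4 and V8 are not d-separated.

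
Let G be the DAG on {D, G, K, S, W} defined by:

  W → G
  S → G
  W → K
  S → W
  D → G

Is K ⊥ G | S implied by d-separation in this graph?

No

2 paths connect K and G; each must be blocked for d-separation to hold:
  1. K ← W → G — W:fork[open] ⇒ active
  2. K ← W ← S → G — W:chain[open]; S:fork[blocks] ⇒ blocked
Since the path K ← W → G is active, K and G are not d-separated given {S}.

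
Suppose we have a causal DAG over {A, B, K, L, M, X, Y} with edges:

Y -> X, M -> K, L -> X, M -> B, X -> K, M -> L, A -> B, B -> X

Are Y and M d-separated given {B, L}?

Yes

Enumerating the 3 paths from Y to M and testing each for blocking by {B, L}:
Path 1: Y → X ← L ← M
  X is a collider here and neither X nor any of its descendants is conditioned on, so the collider stays closed — the path is blocked at X.
Path 2: Y → X ← B ← M
  X is a collider here and neither X nor any of its descendants is conditioned on, so the collider stays closed — the path is blocked at X.
Path 3: Y → X → K ← M
  K is a collider here and neither K nor any of its descendants is conditioned on, so the collider stays closed — the path is blocked at K.
Every path is blocked, so Y and M are d-separated given {B, L}.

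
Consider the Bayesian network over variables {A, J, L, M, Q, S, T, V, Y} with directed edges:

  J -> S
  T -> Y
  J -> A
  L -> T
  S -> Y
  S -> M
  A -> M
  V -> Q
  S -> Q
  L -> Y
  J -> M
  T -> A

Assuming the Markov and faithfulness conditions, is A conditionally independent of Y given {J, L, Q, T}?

There are 6 undirected paths between A and Y; checking each against the conditioning set {J, L, Q, T}:
Path 1: A ← J → S → Y
  J is a fork here and J is conditioned on, so the path is blocked at J.
Path 2: A ← J → M ← S → Y
  J is a fork here and J is conditioned on, so the path is blocked at J.
Path 3: A ← T ← L → Y
  T is a chain here and T is conditioned on, so the path is blocked at T.
Path 4: A ← T → Y
  T is a fork here and T is conditioned on, so the path is blocked at T.
Path 5: A → M ← S → Y
  M is a collider here and neither M nor any of its descendants is conditioned on, so the collider stays closed — the path is blocked at M.
Path 6: A → M ← J → S → Y
  M is a collider here and neither M nor any of its descendants is conditioned on, so the collider stays closed — the path is blocked at M.
Every path is blocked, so A and Y are d-separated given {J, L, Q, T}.

Yes — A and Y are d-separated given {J, L, Q, T}.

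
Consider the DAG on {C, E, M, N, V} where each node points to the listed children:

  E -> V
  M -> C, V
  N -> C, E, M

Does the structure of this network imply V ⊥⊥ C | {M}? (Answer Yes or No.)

There are 4 undirected paths between V and C; checking each against the conditioning set {M}:
Path 1: V ← M ← N → C
  M is a chain here and M is conditioned on, so the path is blocked at M.
Path 2: V ← M → C
  M is a fork here and M is conditioned on, so the path is blocked at M.
Path 3: V ← E ← N → M → C
  M is a chain here and M is conditioned on, so the path is blocked at M.
Path 4: V ← E ← N → C
  E is a chain and E is not conditioned on; N is a fork and N is not conditioned on — no node blocks this path, so it is active.
Because an active path exists, V and C are not d-separated.

No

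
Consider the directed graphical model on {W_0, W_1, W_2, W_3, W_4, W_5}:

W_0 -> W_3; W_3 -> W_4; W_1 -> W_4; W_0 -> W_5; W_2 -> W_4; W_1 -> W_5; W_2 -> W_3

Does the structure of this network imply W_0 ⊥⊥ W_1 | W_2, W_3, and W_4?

We examine all 3 paths between W_0 and W_1:
Path 1: W_0 → W_3 ← W_2 → W_4 ← W_1
  W_2 is a fork here and W_2 is conditioned on, so the path is blocked at W_2.
Path 2: W_0 → W_3 → W_4 ← W_1
  W_3 is a chain here and W_3 is conditioned on, so the path is blocked at W_3.
Path 3: W_0 → W_5 ← W_1
  W_5 is a collider here and neither W_5 nor any of its descendants is conditioned on, so the collider stays closed — the path is blocked at W_5.
Since every path is blocked, d-separation holds.

Yes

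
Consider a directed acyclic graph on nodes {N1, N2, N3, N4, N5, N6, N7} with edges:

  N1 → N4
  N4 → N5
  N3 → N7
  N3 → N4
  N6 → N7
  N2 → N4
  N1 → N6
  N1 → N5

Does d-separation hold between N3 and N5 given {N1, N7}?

No

We examine all 4 paths between N3 and N5:
Path 1: N3 → N4 ← N1 → N5
  N4 is a collider here and neither N4 nor any of its descendants is conditioned on, so the collider stays closed — the path is blocked at N4.
Path 2: N3 → N4 → N5
  N4 is a chain and N4 is not conditioned on — no node blocks this path, so it is active.
Path 3: N3 → N7 ← N6 ← N1 → N5
  N1 is a fork here and N1 is conditioned on, so the path is blocked at N1.
Path 4: N3 → N7 ← N6 ← N1 → N4 → N5
  N1 is a fork here and N1 is conditioned on, so the path is blocked at N1.
At least one path is unblocked, so d-separation fails.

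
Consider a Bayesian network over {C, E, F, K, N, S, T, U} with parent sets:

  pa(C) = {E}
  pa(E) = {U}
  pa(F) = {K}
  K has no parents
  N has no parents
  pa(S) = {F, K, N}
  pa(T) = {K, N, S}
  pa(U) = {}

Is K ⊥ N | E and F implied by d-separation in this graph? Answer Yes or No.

Yes

6 paths connect K and N; each must be blocked for d-separation to hold:
  1. K → F → S → T ← N — F:chain[blocks]; S:chain[open]; T:collider[blocks] ⇒ blocked
  2. K → F → S ← N — F:chain[blocks]; S:collider[blocks] ⇒ blocked
  3. K → S → T ← N — S:chain[open]; T:collider[blocks] ⇒ blocked
  4. K → S ← N — S:collider[blocks] ⇒ blocked
  5. K → T ← S ← N — T:collider[blocks]; S:chain[open] ⇒ blocked
  6. K → T ← N — T:collider[blocks] ⇒ blocked
All paths are blocked; K ⊥ N | {E, F} holds.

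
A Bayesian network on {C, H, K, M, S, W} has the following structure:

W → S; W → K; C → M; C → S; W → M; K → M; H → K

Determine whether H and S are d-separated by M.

No

4 paths connect H and S; each must be blocked for d-separation to hold:
  1. H → K → M ← W → S — K:chain[open]; M:collider[open]; W:fork[open] ⇒ active
  2. H → K → M ← C → S — K:chain[open]; M:collider[open]; C:fork[open] ⇒ active
  3. H → K ← W → M ← C → S — K:collider[open]; W:fork[open]; M:collider[open]; C:fork[open] ⇒ active
  4. H → K ← W → S — K:collider[open]; W:fork[open] ⇒ active
Since the path H → K → M ← W → S is active, H and S are not d-separated given {M}.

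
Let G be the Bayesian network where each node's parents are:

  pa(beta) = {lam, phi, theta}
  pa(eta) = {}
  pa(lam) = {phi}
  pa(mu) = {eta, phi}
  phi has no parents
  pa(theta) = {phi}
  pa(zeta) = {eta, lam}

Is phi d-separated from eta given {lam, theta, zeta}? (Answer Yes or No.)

4 paths connect phi and eta; each must be blocked for d-separation to hold:
Path 1: phi → mu ← eta
  mu is a collider here and neither mu nor any of its descendants is conditioned on, so the collider stays closed — the path is blocked at mu.
Path 2: phi → beta ← lam → zeta ← eta
  beta is a collider here and neither beta nor any of its descendants is conditioned on, so the collider stays closed — the path is blocked at beta.
Path 3: phi → lam → zeta ← eta
  lam is a chain here and lam is conditioned on, so the path is blocked at lam.
Path 4: phi → theta → beta ← lam → zeta ← eta
  theta is a chain here and theta is conditioned on, so the path is blocked at theta.
All paths are blocked; phi ⊥ eta | {lam, theta, zeta} holds.

Yes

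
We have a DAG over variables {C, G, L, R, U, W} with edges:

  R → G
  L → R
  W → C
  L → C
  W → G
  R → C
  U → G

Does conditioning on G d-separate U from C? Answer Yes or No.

There are 3 undirected paths between U and C; checking each against the conditioning set {G}:
Path 1: U → G ← W → C
  G is a collider and G is conditioned on, which opens it; W is a fork and W is not conditioned on — no node blocks this path, so it is active.
Path 2: U → G ← R → C
  G is a collider and G is conditioned on, which opens it; R is a fork and R is not conditioned on — no node blocks this path, so it is active.
Path 3: U → G ← R ← L → C
  G is a collider and G is conditioned on, which opens it; R is a chain and R is not conditioned on; L is a fork and L is not conditioned on — no node blocks this path, so it is active.
Since the path U → G ← W → C is active, U and C are not d-separated given {G}.

No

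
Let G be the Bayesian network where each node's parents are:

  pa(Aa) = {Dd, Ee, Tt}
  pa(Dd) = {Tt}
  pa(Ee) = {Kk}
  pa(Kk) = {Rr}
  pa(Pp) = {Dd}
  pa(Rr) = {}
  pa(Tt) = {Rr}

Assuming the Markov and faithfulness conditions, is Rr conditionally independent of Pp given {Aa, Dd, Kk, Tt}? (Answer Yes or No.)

4 paths connect Rr and Pp; each must be blocked for d-separation to hold:
Path 1: Rr → Tt → Aa ← Dd → Pp
  Tt is a chain here and Tt is conditioned on, so the path is blocked at Tt.
Path 2: Rr → Tt → Dd → Pp
  Tt is a chain here and Tt is conditioned on, so the path is blocked at Tt.
Path 3: Rr → Kk → Ee → Aa ← Tt → Dd → Pp
  Kk is a chain here and Kk is conditioned on, so the path is blocked at Kk.
Path 4: Rr → Kk → Ee → Aa ← Dd → Pp
  Kk is a chain here and Kk is conditioned on, so the path is blocked at Kk.
Since every path is blocked, d-separation holds.

Yes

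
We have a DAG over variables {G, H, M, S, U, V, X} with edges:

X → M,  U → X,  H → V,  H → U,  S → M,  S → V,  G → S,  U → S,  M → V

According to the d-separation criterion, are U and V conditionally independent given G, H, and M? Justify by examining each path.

No

Enumerating the 5 paths from U to V and testing each for blocking by {G, H, M}:
  1. U → S → V — S:chain[open] ⇒ active
  2. U → S → M → V — S:chain[open]; M:chain[blocks] ⇒ blocked
  3. U ← H → V — H:fork[blocks] ⇒ blocked
  4. U → X → M ← S → V — X:chain[open]; M:collider[open]; S:fork[open] ⇒ active
  5. U → X → M → V — X:chain[open]; M:chain[blocks] ⇒ blocked
Since the path U → S → V is active, U and V are not d-separated given {G, H, M}.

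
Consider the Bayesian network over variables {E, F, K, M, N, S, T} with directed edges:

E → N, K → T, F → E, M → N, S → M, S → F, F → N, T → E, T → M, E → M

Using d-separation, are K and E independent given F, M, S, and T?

Enumerating the 6 paths from K to E and testing each for blocking by {F, M, S, T}:
  1. K → T → M ← S → F → N ← E — T:chain[blocks]; M:collider[open]; S:fork[blocks]; F:chain[blocks]; N:collider[blocks] ⇒ blocked
  2. K → T → M ← S → F → E — T:chain[blocks]; M:collider[open]; S:fork[blocks]; F:chain[blocks] ⇒ blocked
  3. K → T → M → N ← E — T:chain[blocks]; M:chain[blocks]; N:collider[blocks] ⇒ blocked
  4. K → T → M → N ← F → E — T:chain[blocks]; M:chain[blocks]; N:collider[blocks]; F:fork[blocks] ⇒ blocked
  5. K → T → M ← E — T:chain[blocks]; M:collider[open] ⇒ blocked
  6. K → T → E — T:chain[blocks] ⇒ blocked
Every path is blocked, so K and E are d-separated given {F, M, S, T}.

Yes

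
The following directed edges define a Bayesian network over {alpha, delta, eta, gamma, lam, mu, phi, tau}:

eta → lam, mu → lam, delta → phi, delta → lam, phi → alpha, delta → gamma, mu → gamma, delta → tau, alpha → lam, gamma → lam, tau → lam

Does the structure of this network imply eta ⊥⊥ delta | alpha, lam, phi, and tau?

We examine all 5 paths between eta and delta:
Path 1: eta → lam ← gamma ← delta
  lam is a collider and lam is conditioned on, which opens it; gamma is a chain and gamma is not conditioned on — no node blocks this path, so it is active.
Path 2: eta → lam ← tau ← delta
  tau is a chain here and tau is conditioned on, so the path is blocked at tau.
Path 3: eta → lam ← delta
  lam is a collider and lam is conditioned on, which opens it — no node blocks this path, so it is active.
Path 4: eta → lam ← alpha ← phi ← delta
  alpha is a chain here and alpha is conditioned on, so the path is blocked at alpha.
Path 5: eta → lam ← mu → gamma ← delta
  lam is a collider and lam is conditioned on, which opens it; mu is a fork and mu is not conditioned on; gamma is a collider and its descendant lam is conditioned on, which opens it — no node blocks this path, so it is active.
At least one path is unblocked, so d-separation fails.

No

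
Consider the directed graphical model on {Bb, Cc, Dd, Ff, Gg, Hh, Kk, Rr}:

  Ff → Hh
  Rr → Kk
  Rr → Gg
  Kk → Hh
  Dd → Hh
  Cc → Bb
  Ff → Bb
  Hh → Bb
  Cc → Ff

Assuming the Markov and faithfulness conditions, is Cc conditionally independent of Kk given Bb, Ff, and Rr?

Enumerating the 4 paths from Cc to Kk and testing each for blocking by {Bb, Ff, Rr}:
Path 1: Cc → Bb ← Ff → Hh ← Kk
  Ff is a fork here and Ff is conditioned on, so the path is blocked at Ff.
Path 2: Cc → Bb ← Hh ← Kk
  Bb is a collider and Bb is conditioned on, which opens it; Hh is a chain and Hh is not conditioned on — no node blocks this path, so it is active.
Path 3: Cc → Ff → Bb ← Hh ← Kk
  Ff is a chain here and Ff is conditioned on, so the path is blocked at Ff.
Path 4: Cc → Ff → Hh ← Kk
  Ff is a chain here and Ff is conditioned on, so the path is blocked at Ff.
Because an active path exists, Cc and Kk are not d-separated.

No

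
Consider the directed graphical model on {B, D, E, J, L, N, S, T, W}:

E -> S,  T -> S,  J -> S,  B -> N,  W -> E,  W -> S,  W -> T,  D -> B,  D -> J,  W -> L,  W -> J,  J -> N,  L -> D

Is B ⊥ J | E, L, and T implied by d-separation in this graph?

There are 6 undirected paths between B and J; checking each against the conditioning set {E, L, T}:
Path 1: B ← D ← L ← W → T → S ← J
  L is a chain here and L is conditioned on, so the path is blocked at L.
Path 2: B ← D ← L ← W → S ← J
  L is a chain here and L is conditioned on, so the path is blocked at L.
Path 3: B ← D ← L ← W → E → S ← J
  L is a chain here and L is conditioned on, so the path is blocked at L.
Path 4: B ← D ← L ← W → J
  L is a chain here and L is conditioned on, so the path is blocked at L.
Path 5: B ← D → J
  D is a fork and D is not conditioned on — no node blocks this path, so it is active.
Path 6: B → N ← J
  N is a collider here and neither N nor any of its descendants is conditioned on, so the collider stays closed — the path is blocked at N.
Since the path B ← D → J is active, B and J are not d-separated given {E, L, T}.

No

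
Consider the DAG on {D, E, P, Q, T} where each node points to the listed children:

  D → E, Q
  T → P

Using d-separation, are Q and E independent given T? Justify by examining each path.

Only one path connects Q and E:
Path 1: Q ← D → E
  D is a fork and D is not conditioned on — no node blocks this path, so it is active.
Since the path Q ← D → E is active, Q and E are not d-separated given {T}.

No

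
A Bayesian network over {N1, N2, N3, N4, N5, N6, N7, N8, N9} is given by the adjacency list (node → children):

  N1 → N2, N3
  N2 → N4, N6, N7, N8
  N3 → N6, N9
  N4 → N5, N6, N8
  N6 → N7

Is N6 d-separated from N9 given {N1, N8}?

No — N6 and N9 are not d-separated given {N1, N8}.

We examine all 5 paths between N6 and N9:
Path 1: N6 ← N2 ← N1 → N3 → N9
  N1 is a fork here and N1 is conditioned on, so the path is blocked at N1.
Path 2: N6 ← N4 ← N2 ← N1 → N3 → N9
  N1 is a fork here and N1 is conditioned on, so the path is blocked at N1.
Path 3: N6 ← N4 → N8 ← N2 ← N1 → N3 → N9
  N1 is a fork here and N1 is conditioned on, so the path is blocked at N1.
Path 4: N6 → N7 ← N2 ← N1 → N3 → N9
  N7 is a collider here and neither N7 nor any of its descendants is conditioned on, so the collider stays closed — the path is blocked at N7.
Path 5: N6 ← N3 → N9
  N3 is a fork and N3 is not conditioned on — no node blocks this path, so it is active.
Since the path N6 ← N3 → N9 is active, N6 and N9 are not d-separated given {N1, N8}.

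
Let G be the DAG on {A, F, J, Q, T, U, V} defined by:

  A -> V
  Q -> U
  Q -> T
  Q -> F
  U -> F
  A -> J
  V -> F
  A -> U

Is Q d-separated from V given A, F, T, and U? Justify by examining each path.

There are 4 undirected paths between Q and V; checking each against the conditioning set {A, F, T, U}:
Path 1: Q → F ← V
  F is a collider and F is conditioned on, which opens it — no node blocks this path, so it is active.
Path 2: Q → F ← U ← A → V
  U is a chain here and U is conditioned on, so the path is blocked at U.
Path 3: Q → U → F ← V
  U is a chain here and U is conditioned on, so the path is blocked at U.
Path 4: Q → U ← A → V
  A is a fork here and A is conditioned on, so the path is blocked at A.
Since the path Q → F ← V is active, Q and V are not d-separated given {A, F, T, U}.

No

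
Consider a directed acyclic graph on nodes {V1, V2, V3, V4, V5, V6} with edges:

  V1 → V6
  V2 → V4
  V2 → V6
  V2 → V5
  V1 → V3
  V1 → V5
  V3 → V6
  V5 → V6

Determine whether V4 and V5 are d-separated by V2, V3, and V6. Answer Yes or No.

Yes

4 paths connect V4 and V5; each must be blocked for d-separation to hold:
Path 1: V4 ← V2 → V6 ← V3 ← V1 → V5
  V2 is a fork here and V2 is conditioned on, so the path is blocked at V2.
Path 2: V4 ← V2 → V6 ← V5
  V2 is a fork here and V2 is conditioned on, so the path is blocked at V2.
Path 3: V4 ← V2 → V6 ← V1 → V5
  V2 is a fork here and V2 is conditioned on, so the path is blocked at V2.
Path 4: V4 ← V2 → V5
  V2 is a fork here and V2 is conditioned on, so the path is blocked at V2.
Since every path is blocked, d-separation holds.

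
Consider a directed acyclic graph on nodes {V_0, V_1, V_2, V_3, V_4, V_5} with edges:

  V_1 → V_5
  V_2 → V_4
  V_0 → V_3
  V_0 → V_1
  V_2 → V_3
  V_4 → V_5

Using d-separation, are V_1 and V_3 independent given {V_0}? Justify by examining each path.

There are 2 undirected paths between V_1 and V_3; checking each against the conditioning set {V_0}:
  1. V_1 ← V_0 → V_3 — V_0:fork[blocks] ⇒ blocked
  2. V_1 → V_5 ← V_4 ← V_2 → V_3 — V_5:collider[blocks]; V_4:chain[open]; V_2:fork[open] ⇒ blocked
Every path is blocked, so V_1 and V_3 are d-separated given {V_0}.

Yes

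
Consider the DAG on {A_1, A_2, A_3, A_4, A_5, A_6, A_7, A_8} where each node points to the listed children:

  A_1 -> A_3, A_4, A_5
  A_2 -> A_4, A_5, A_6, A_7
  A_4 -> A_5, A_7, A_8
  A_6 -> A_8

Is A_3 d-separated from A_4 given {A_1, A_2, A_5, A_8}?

Yes — A_3 and A_4 are d-separated given {A_1, A_2, A_5, A_8}.

5 paths connect A_3 and A_4; each must be blocked for d-separation to hold:
  1. A_3 ← A_1 → A_5 ← A_4 — A_1:fork[blocks]; A_5:collider[open] ⇒ blocked
  2. A_3 ← A_1 → A_5 ← A_2 → A_7 ← A_4 — A_1:fork[blocks]; A_5:collider[open]; A_2:fork[blocks]; A_7:collider[blocks] ⇒ blocked
  3. A_3 ← A_1 → A_5 ← A_2 → A_6 → A_8 ← A_4 — A_1:fork[blocks]; A_5:collider[open]; A_2:fork[blocks]; A_6:chain[open]; A_8:collider[open] ⇒ blocked
  4. A_3 ← A_1 → A_5 ← A_2 → A_4 — A_1:fork[blocks]; A_5:collider[open]; A_2:fork[blocks] ⇒ blocked
  5. A_3 ← A_1 → A_4 — A_1:fork[blocks] ⇒ blocked
All paths are blocked; A_3 ⊥ A_4 | {A_1, A_2, A_5, A_8} holds.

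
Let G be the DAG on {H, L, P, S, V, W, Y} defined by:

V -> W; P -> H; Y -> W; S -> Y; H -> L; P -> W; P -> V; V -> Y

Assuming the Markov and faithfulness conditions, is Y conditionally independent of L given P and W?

Yes

Enumerating the 4 paths from Y to L and testing each for blocking by {P, W}:
  1. Y ← V → W ← P → H → L — V:fork[open]; W:collider[open]; P:fork[blocks]; H:chain[open] ⇒ blocked
  2. Y ← V ← P → H → L — V:chain[open]; P:fork[blocks]; H:chain[open] ⇒ blocked
  3. Y → W ← V ← P → H → L — W:collider[open]; V:chain[open]; P:fork[blocks]; H:chain[open] ⇒ blocked
  4. Y → W ← P → H → L — W:collider[open]; P:fork[blocks]; H:chain[open] ⇒ blocked
Every path is blocked, so Y and L are d-separated given {P, W}.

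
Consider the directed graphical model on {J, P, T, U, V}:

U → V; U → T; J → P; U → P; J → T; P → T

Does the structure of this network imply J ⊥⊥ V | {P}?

There are 4 undirected paths between J and V; checking each against the conditioning set {P}:
Path 1: J → T ← P ← U → V
  T is a collider here and neither T nor any of its descendants is conditioned on, so the collider stays closed — the path is blocked at T.
Path 2: J → T ← U → V
  T is a collider here and neither T nor any of its descendants is conditioned on, so the collider stays closed — the path is blocked at T.
Path 3: J → P → T ← U → V
  P is a chain here and P is conditioned on, so the path is blocked at P.
Path 4: J → P ← U → V
  P is a collider and P is conditioned on, which opens it; U is a fork and U is not conditioned on — no node blocks this path, so it is active.
At least one path is unblocked, so d-separation fails.

No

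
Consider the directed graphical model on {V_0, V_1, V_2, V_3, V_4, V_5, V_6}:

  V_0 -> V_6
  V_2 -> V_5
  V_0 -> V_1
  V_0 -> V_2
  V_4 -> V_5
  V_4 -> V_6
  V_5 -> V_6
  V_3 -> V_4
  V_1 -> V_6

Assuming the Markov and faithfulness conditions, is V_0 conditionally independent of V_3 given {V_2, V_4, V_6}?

Yes

There are 6 undirected paths between V_0 and V_3; checking each against the conditioning set {V_2, V_4, V_6}:
Path 1: V_0 → V_6 ← V_4 ← V_3
  V_4 is a chain here and V_4 is conditioned on, so the path is blocked at V_4.
Path 2: V_0 → V_6 ← V_5 ← V_4 ← V_3
  V_4 is a chain here and V_4 is conditioned on, so the path is blocked at V_4.
Path 3: V_0 → V_2 → V_5 → V_6 ← V_4 ← V_3
  V_2 is a chain here and V_2 is conditioned on, so the path is blocked at V_2.
Path 4: V_0 → V_2 → V_5 ← V_4 ← V_3
  V_2 is a chain here and V_2 is conditioned on, so the path is blocked at V_2.
Path 5: V_0 → V_1 → V_6 ← V_4 ← V_3
  V_4 is a chain here and V_4 is conditioned on, so the path is blocked at V_4.
Path 6: V_0 → V_1 → V_6 ← V_5 ← V_4 ← V_3
  V_4 is a chain here and V_4 is conditioned on, so the path is blocked at V_4.
All paths are blocked; V_0 ⊥ V_3 | {V_2, V_4, V_6} holds.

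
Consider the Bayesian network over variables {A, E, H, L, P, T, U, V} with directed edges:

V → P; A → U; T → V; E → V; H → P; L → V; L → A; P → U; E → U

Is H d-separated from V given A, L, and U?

Enumerating the 3 paths from H to V and testing each for blocking by {A, L, U}:
  1. H → P ← V — P:collider[open] ⇒ active
  2. H → P → U ← A ← L → V — P:chain[open]; U:collider[open]; A:chain[blocks]; L:fork[blocks] ⇒ blocked
  3. H → P → U ← E → V — P:chain[open]; U:collider[open]; E:fork[open] ⇒ active
Because an active path exists, H and V are not d-separated.

No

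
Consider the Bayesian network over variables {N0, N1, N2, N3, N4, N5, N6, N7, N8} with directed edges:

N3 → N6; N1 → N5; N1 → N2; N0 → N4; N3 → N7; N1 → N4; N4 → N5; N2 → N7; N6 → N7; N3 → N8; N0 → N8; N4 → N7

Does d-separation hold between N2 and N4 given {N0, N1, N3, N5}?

Yes — N2 and N4 are d-separated given {N0, N1, N3, N5}.

Enumerating the 5 paths from N2 to N4 and testing each for blocking by {N0, N1, N3, N5}:
  1. N2 → N7 ← N3 → N8 ← N0 → N4 — N7:collider[blocks]; N3:fork[blocks]; N8:collider[blocks]; N0:fork[blocks] ⇒ blocked
  2. N2 → N7 ← N6 ← N3 → N8 ← N0 → N4 — N7:collider[blocks]; N6:chain[open]; N3:fork[blocks]; N8:collider[blocks]; N0:fork[blocks] ⇒ blocked
  3. N2 → N7 ← N4 — N7:collider[blocks] ⇒ blocked
  4. N2 ← N1 → N5 ← N4 — N1:fork[blocks]; N5:collider[open] ⇒ blocked
  5. N2 ← N1 → N4 — N1:fork[blocks] ⇒ blocked
Since every path is blocked, d-separation holds.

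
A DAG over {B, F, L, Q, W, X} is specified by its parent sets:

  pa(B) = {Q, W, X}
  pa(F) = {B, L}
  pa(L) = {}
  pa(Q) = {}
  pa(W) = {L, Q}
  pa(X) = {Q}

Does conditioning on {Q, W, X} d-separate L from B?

Yes

4 paths connect L and B; each must be blocked for d-separation to hold:
Path 1: L → F ← B
  F is a collider here and neither F nor any of its descendants is conditioned on, so the collider stays closed — the path is blocked at F.
Path 2: L → W ← Q → B
  Q is a fork here and Q is conditioned on, so the path is blocked at Q.
Path 3: L → W ← Q → X → B
  Q is a fork here and Q is conditioned on, so the path is blocked at Q.
Path 4: L → W → B
  W is a chain here and W is conditioned on, so the path is blocked at W.
Every path is blocked, so L and B are d-separated given {Q, W, X}.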